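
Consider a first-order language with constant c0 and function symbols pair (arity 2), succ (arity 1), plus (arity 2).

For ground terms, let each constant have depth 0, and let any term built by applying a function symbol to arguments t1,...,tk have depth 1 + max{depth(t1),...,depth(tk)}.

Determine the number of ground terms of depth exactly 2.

33

Let N_k count ground terms of depth at most k. Each non-constant term of depth ≤ k is some function symbol applied to depth-≤(k−1) arguments, giving N_k = 1 + N_{k-1}^2 + N_{k-1} + N_{k-1}^2.
N_0 = 1
N_1 = 1 + 1^2 + 1 + 1^2 = 4
N_2 = 1 + 4^2 + 4 + 4^2 = 37
Terms of depth exactly 2: N_2 − N_1 = 37 − 4 = 33.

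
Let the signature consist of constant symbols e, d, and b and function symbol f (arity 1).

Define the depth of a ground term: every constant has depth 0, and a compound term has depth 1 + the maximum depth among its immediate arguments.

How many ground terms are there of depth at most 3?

If N_k denotes the number of depth-≤k ground terms, the 3 constants give N_0 = 3, and each function symbol of arity r contributes N_{k-1}^r new terms at level k: N_k = 3 + N_{k-1}.
N_0 = 3
N_1 = 3 + 3 = 6
N_2 = 3 + 6 = 9
N_3 = 3 + 9 = 12

12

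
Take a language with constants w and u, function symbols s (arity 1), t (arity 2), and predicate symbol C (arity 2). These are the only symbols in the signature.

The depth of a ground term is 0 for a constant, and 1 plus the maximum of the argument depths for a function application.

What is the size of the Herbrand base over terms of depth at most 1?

First count ground terms of depth ≤ 1.
Write N_k for the number of ground terms of depth ≤ k. A term of depth ≤ k is either a constant or a function symbol applied to arguments of depth ≤ k−1, so N_k = 2 + N_{k-1} + N_{k-1}^2.
N_0 = 2
N_1 = 2 + 2 + 2^2 = 8
So |H| = 8.
Ground atoms are formed by filling each argument slot of a predicate with a term from H, so an r-ary predicate gives |H|^r atoms:
  C: 8^2 = 64
Total ground atoms: 64.

64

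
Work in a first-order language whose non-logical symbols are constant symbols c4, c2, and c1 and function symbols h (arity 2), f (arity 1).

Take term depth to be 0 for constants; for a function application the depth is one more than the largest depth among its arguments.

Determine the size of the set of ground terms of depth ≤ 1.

15

If N_k denotes the number of depth-≤k ground terms, the 3 constants give N_0 = 3, and each function symbol of arity r contributes N_{k-1}^r new terms at level k: N_k = 3 + N_{k-1}^2 + N_{k-1}.
N_0 = 3
N_1 = 3 + 3^2 + 3 = 15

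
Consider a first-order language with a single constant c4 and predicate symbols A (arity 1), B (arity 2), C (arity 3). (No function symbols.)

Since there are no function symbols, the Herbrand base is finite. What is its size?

3

With no function symbols, the Herbrand universe is just the 1 constant.
Ground atoms per predicate: A: 1, B: 1^2 = 1, C: 1^3 = 1.
Herbrand base size = 1 + 1 + 1 = 3.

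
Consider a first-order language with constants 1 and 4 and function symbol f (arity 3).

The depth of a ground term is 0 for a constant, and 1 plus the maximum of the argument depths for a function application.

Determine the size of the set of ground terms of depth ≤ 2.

Let N_k count ground terms of depth at most k. Each non-constant term of depth ≤ k is some function symbol applied to depth-≤(k−1) arguments, giving N_k = 2 + N_{k-1}^3.
N_0 = 2
N_1 = 2 + 2^3 = 10
N_2 = 2 + 10^3 = 1002

1002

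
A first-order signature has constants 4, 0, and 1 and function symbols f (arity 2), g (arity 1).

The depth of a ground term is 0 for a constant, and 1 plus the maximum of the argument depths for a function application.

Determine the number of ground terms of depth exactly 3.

If N_k denotes the number of depth-≤k ground terms, the 3 constants give N_0 = 3, and each function symbol of arity r contributes N_{k-1}^r new terms at level k: N_k = 3 + N_{k-1}^2 + N_{k-1}.
N_0 = 3
N_1 = 3 + 3^2 + 3 = 15
N_2 = 3 + 15^2 + 15 = 243
N_3 = 3 + 243^2 + 243 = 59295
Terms of depth exactly 3: N_3 − N_2 = 59295 − 243 = 59052.

59052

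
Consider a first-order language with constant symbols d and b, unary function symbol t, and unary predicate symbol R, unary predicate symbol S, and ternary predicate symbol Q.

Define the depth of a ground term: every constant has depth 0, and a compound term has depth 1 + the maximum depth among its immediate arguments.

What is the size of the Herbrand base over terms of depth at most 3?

528

First count ground terms of depth ≤ 3.
If N_k denotes the number of depth-≤k ground terms, the 2 constants give N_0 = 2, and each function symbol of arity r contributes N_{k-1}^r new terms at level k: N_k = 2 + N_{k-1}.
N_0 = 2
N_1 = 2 + 2 = 4
N_2 = 2 + 4 = 6
N_3 = 2 + 6 = 8
So |H| = 8.
A ground atom is a predicate applied to a tuple of terms from H, so the count is the sum over predicates of |H|^arity:
  R: 8;  S: 8;  Q: 8^3 = 512
Total ground atoms: 8 + 8 + 512 = 528.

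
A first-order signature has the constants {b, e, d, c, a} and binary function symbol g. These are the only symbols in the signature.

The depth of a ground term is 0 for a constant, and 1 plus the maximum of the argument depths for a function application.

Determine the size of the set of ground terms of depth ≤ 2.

Count level by level. With function symbols g/2, the terms of depth ≤ k are the 5 constants together with each function applied to depth-≤(k−1) tuples, so N_k = 5 + N_{k-1}^2.
N_0 = 5
N_1 = 5 + 5^2 = 30
N_2 = 5 + 30^2 = 905

905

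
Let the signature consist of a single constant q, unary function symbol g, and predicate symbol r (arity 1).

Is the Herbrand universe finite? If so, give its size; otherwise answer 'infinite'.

infinite

The signature has at least one function symbol (g, arity 1) and at least one constant (q).
Iterating g gives infinitely many distinct ground terms: q, g(q), g(g(q)), ...
So the Herbrand universe is infinite.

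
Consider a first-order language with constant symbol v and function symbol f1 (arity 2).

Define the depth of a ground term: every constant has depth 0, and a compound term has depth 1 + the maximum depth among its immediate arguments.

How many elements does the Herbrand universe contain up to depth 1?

Count level by level. With function symbols f1/2, the terms of depth ≤ k are the 1 constant together with each function applied to depth-≤(k−1) tuples, so N_k = 1 + N_{k-1}^2.
N_0 = 1
N_1 = 1 + 1^2 = 2
Explicitly: v, f1(v, v).

2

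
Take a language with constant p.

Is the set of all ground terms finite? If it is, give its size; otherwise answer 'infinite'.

1

There are no function symbols, so the only ground term is the single constant.
The Herbrand universe is {p}, finite with 1 element.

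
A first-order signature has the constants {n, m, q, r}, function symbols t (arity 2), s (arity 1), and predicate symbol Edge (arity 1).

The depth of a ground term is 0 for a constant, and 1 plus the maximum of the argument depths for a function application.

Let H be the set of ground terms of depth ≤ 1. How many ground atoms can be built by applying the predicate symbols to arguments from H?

24

First count ground terms of depth ≤ 1.
Write N_k for the number of ground terms of depth ≤ k. A term of depth ≤ k is either a constant or a function symbol applied to arguments of depth ≤ k−1, so N_k = 4 + N_{k-1}^2 + N_{k-1}.
N_0 = 4
N_1 = 4 + 4^2 + 4 = 24
So |H| = 24.
A ground atom is a predicate applied to a tuple of terms from H, so the count is the sum over predicates of |H|^arity:
  Edge: 24
Total ground atoms: 24.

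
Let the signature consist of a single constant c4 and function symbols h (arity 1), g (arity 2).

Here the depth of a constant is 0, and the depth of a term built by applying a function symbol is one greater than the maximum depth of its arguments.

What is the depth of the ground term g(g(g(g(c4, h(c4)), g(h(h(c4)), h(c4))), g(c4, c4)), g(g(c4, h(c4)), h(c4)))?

6

depth(h(c4)) = 1 + depth(c4) = 1 + 0 = 1
depth(g(c4, h(c4))) = 1 + max(0, 1) = 2
depth(h(h(c4))) = 1 + depth(h(c4)) = 1 + 1 = 2
depth(g(h(h(c4)), h(c4))) = 1 + max(2, 1) = 3
depth(g(g(c4, h(c4)), g(h(h(c4)), h(c4)))) = 1 + max(2, 3) = 4
depth(g(c4, c4)) = 1 + max(0, 0) = 1
depth(g(g(g(c4, h(c4)), g(h(h(c4)), h(c4))), g(c4, c4))) = 1 + max(4, 1) = 5
depth(g(g(c4, h(c4)), h(c4))) = 1 + max(2, 1) = 3
depth(g(g(g(g(c4, h(c4)), g(h(h(c4)), h(c4))), g(c4, c4)), g(g(c4, h(c4)), h(c4)))) = 1 + max(5, 3) = 6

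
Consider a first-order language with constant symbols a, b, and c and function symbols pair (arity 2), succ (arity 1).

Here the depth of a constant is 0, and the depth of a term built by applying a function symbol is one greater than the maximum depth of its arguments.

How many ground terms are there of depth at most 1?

15

Write N_k for the number of ground terms of depth ≤ k. A term of depth ≤ k is either a constant or a function symbol applied to arguments of depth ≤ k−1, so N_k = 3 + N_{k-1}^2 + N_{k-1}.
N_0 = 3
N_1 = 3 + 3^2 + 3 = 15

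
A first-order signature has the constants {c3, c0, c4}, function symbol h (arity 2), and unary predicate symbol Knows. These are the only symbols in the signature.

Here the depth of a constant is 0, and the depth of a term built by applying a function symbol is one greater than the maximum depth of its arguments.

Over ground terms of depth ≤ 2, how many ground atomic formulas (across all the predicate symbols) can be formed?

147

First count ground terms of depth ≤ 2.
Let N_k count ground terms of depth at most k. Each non-constant term of depth ≤ k is some function symbol applied to depth-≤(k−1) arguments, giving N_k = 3 + N_{k-1}^2.
N_0 = 3
N_1 = 3 + 3^2 = 12
N_2 = 3 + 12^2 = 147
So |H| = 147.
For each predicate symbol, the number of ground atoms is |H| raised to its arity; summing:
  Knows: 147
Total ground atoms: 147.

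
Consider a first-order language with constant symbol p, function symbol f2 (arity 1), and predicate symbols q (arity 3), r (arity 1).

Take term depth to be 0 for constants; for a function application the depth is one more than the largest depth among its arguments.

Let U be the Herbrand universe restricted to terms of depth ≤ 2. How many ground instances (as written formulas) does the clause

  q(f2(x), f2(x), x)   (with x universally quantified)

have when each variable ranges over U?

3

Ground terms of depth ≤ 2:
  If N_k denotes the number of depth-≤k ground terms, the 1 constant gives N_0 = 1, and each function symbol of arity r contributes N_{k-1}^r new terms at level k: N_k = 1 + N_{k-1}.
  N_0 = 1
  N_1 = 1 + 1 = 2
  N_2 = 1 + 2 = 3
So there are 3 ground terms available for substitution.
There is 1 variable to instantiate (x),  occurring in at least one literal, so different choices give different ground instances.
Number of ground instances = 3.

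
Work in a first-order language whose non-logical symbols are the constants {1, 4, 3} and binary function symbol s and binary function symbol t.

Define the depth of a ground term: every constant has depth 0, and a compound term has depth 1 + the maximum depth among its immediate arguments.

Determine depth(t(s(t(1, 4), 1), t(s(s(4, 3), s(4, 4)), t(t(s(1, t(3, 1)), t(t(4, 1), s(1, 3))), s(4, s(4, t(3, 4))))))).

6

depth(t(1, 4)) = 1 + max(0, 0) = 1
depth(s(t(1, 4), 1)) = 1 + max(1, 0) = 2
depth(s(4, 3)) = 1 + max(0, 0) = 1
depth(s(4, 4)) = 1 + max(0, 0) = 1
depth(s(s(4, 3), s(4, 4))) = 1 + max(1, 1) = 2
depth(t(3, 1)) = 1 + max(0, 0) = 1
depth(s(1, t(3, 1))) = 1 + max(0, 1) = 2
depth(t(4, 1)) = 1 + max(0, 0) = 1
depth(s(1, 3)) = 1 + max(0, 0) = 1
depth(t(t(4, 1), s(1, 3))) = 1 + max(1, 1) = 2
depth(t(s(1, t(3, 1)), t(t(4, 1), s(1, 3)))) = 1 + max(2, 2) = 3
depth(t(3, 4)) = 1 + max(0, 0) = 1
depth(s(4, t(3, 4))) = 1 + max(0, 1) = 2
depth(s(4, s(4, t(3, 4)))) = 1 + max(0, 2) = 3
depth(t(t(s(1, t(3, 1)), t(t(4, 1), s(1, 3))), s(4, s(4, t(3, 4))))) = 1 + max(3, 3) = 4
depth(t(s(s(4, 3), s(4, 4)), t(t(s(1, t(3, 1)), t(t(4, 1), s(1, 3))), s(4, s(4, t(3, 4)))))) = 1 + max(2, 4) = 5
depth(t(s(t(1, 4), 1), t(s(s(4, 3), s(4, 4)), t(t(s(1, t(3, 1)), t(t(4, 1), s(1, 3))), s(4, s(4, t(3, 4))))))) = 1 + max(2, 5) = 6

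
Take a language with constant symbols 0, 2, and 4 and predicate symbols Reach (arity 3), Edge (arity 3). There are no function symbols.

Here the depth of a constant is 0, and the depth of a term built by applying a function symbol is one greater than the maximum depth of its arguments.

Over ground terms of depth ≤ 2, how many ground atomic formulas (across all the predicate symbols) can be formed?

First count ground terms of depth ≤ 2.
With no function symbols every ground term is a constant, so there are exactly 3 ground terms at every depth bound.
N_0 = 3
N_1 = 3
N_2 = 3
So |H| = 3.
For each predicate symbol, the number of ground atoms is |H| raised to its arity; summing:
  Reach: 3^3 = 27;  Edge: 3^3 = 27
Total ground atoms: 27 + 27 = 54.

54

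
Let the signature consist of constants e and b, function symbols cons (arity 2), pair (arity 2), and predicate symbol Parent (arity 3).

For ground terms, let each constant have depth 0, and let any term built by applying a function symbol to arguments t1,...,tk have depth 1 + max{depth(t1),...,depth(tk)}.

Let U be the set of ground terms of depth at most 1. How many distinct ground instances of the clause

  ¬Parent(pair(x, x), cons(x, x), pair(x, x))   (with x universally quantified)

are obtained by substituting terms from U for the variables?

10

Ground terms of depth ≤ 1:
  If N_k denotes the number of depth-≤k ground terms, the 2 constants give N_0 = 2, and each function symbol of arity r contributes N_{k-1}^r new terms at level k: N_k = 2 + N_{k-1}^2 + N_{k-1}^2.
  N_0 = 2
  N_1 = 2 + 2^2 + 2^2 = 10
So there are 10 ground terms available for substitution.
The clause has 1 distinct variable (x), which appears in the body. In the free term algebra distinct substitutions yield syntactically distinct ground instances.
Number of ground instances = 10.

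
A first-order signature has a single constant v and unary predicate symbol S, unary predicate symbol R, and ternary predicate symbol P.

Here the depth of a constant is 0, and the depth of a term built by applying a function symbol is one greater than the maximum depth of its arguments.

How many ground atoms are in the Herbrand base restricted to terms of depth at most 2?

3

First count ground terms of depth ≤ 2.
With no function symbols every ground term is a constant, so there is exactly 1 ground term at every depth bound.
N_0 = 1
N_1 = 1
N_2 = 1
So |H| = 1.
Each predicate of arity r yields |H|^r ground atoms (one per choice of an r-tuple from H):
  S: 1;  R: 1;  P: 1^3 = 1
Total ground atoms: 1 + 1 + 1 = 3.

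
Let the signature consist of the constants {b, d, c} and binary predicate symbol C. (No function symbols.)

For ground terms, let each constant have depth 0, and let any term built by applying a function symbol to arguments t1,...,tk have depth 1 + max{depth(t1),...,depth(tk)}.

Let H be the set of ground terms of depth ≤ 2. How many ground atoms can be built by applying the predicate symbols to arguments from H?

9

First count ground terms of depth ≤ 2.
With no function symbols every ground term is a constant, so there are exactly 3 ground terms at every depth bound.
N_0 = 3
N_1 = 3
N_2 = 3
So |H| = 3.
Each predicate of arity r yields |H|^r ground atoms (one per choice of an r-tuple from H):
  C: 3^2 = 9
Total ground atoms: 9.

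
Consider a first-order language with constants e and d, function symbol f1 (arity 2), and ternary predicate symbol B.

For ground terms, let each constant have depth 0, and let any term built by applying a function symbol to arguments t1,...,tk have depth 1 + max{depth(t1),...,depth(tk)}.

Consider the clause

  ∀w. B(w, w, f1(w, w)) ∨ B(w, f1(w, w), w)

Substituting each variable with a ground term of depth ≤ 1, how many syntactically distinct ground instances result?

Ground terms of depth ≤ 1:
  Let N_k = |{terms of depth ≤ k}|. Then N_0 = 2 and N_k = 2 + N_{k-1}^2 for k ≥ 1 (one summand per function symbol, arity giving the exponent).
  N_0 = 2
  N_1 = 2 + 2^2 = 6
So there are 6 ground terms available for substitution.
There is 1 variable to instantiate (w),  occurring in at least one literal, so different choices give different ground instances.
Number of ground instances = 6.

6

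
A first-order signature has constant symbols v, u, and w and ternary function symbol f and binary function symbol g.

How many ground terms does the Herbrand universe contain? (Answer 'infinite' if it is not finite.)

infinite

The signature has at least one function symbol (f, arity 3) and at least one constant (v).
Iterating f gives infinitely many distinct ground terms: v, f(v, v, v), f(f(v, v, v), f(v, v, v), f(v, v, v)), ...
So the Herbrand universe is infinite.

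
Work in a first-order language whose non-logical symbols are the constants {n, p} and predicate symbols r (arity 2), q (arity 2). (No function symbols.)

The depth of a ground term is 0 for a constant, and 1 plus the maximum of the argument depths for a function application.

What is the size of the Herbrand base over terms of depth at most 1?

8

First count ground terms of depth ≤ 1.
With no function symbols every ground term is a constant, so there are exactly 2 ground terms at every depth bound.
N_0 = 2
N_1 = 2
Explicitly: n, p.
So |H| = 2.
Each predicate of arity r yields |H|^r ground atoms (one per choice of an r-tuple from H):
  r: 2^2 = 4;  q: 2^2 = 4
Total ground atoms: 4 + 4 = 8.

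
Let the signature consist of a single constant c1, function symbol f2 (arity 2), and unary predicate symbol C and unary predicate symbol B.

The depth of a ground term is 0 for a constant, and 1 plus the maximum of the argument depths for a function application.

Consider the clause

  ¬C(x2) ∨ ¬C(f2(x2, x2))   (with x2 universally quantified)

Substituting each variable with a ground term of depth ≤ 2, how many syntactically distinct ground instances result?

Ground terms of depth ≤ 2:
  Let N_k = |{terms of depth ≤ k}|. Then N_0 = 1 and N_k = 1 + N_{k-1}^2 for k ≥ 1 (one summand per function symbol, arity giving the exponent).
  N_0 = 1
  N_1 = 1 + 1^2 = 2
  N_2 = 1 + 2^2 = 5
  Explicitly: c1, f2(c1, c1), f2(c1, f2(c1, c1)), f2(f2(c1, c1), c1), f2(f2(c1, c1), f2(c1, c1)).
So there are 5 ground terms available for substitution.
The clause has 1 distinct variable (x2), which appears in the body. In the free term algebra distinct substitutions yield syntactically distinct ground instances.
Number of ground instances = 5.

5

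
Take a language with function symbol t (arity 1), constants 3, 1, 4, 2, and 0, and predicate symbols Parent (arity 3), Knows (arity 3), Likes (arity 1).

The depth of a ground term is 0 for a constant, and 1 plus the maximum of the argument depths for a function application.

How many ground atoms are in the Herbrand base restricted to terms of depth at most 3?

16020

First count ground terms of depth ≤ 3.
Let N_k = |{terms of depth ≤ k}|. Then N_0 = 5 and N_k = 5 + N_{k-1} for k ≥ 1 (one summand per function symbol, arity giving the exponent).
N_0 = 5
N_1 = 5 + 5 = 10
N_2 = 5 + 10 = 15
N_3 = 5 + 15 = 20
So |H| = 20.
Each predicate of arity r yields |H|^r ground atoms (one per choice of an r-tuple from H):
  Parent: 20^3 = 8000;  Knows: 20^3 = 8000;  Likes: 20
Total ground atoms: 8000 + 8000 + 20 = 16020.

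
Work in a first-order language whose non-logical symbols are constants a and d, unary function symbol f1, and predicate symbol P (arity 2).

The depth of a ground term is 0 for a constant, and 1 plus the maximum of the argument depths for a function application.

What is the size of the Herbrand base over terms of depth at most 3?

First count ground terms of depth ≤ 3.
Count level by level. With function symbols f1/1, the terms of depth ≤ k are the 2 constants together with each function applied to depth-≤(k−1) tuples, so N_k = 2 + N_{k-1}.
N_0 = 2
N_1 = 2 + 2 = 4
N_2 = 2 + 4 = 6
N_3 = 2 + 6 = 8
Explicitly: a, d, f1(a), f1(d), f1(f1(a)), f1(f1(d)), f1(f1(f1(a))), f1(f1(f1(d))).
So |H| = 8.
A ground atom is a predicate applied to a tuple of terms from H, so the count is the sum over predicates of |H|^arity:
  P: 8^2 = 64
Total ground atoms: 64.

64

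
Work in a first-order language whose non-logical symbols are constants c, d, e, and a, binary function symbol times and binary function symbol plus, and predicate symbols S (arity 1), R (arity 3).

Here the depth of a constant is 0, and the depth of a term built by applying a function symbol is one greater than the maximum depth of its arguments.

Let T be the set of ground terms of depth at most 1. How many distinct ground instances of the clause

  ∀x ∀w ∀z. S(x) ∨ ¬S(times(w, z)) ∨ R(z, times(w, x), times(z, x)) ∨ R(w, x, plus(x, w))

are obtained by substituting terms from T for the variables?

46656

Ground terms of depth ≤ 1:
  Let N_k = |{terms of depth ≤ k}|. Then N_0 = 4 and N_k = 4 + N_{k-1}^2 + N_{k-1}^2 for k ≥ 1 (one summand per function symbol, arity giving the exponent).
  N_0 = 4
  N_1 = 4 + 4^2 + 4^2 = 36
So there are 36 ground terms available for substitution.
Each of x, w, z ranges independently over the available ground terms, and distinct assignments produce distinct instances.
Number of ground instances = 36^3 = 46656.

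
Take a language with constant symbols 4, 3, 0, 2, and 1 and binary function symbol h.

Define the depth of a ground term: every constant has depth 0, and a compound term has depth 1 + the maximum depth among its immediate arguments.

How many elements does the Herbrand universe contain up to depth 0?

5

Write N_k for the number of ground terms of depth ≤ k. A term of depth ≤ k is either a constant or a function symbol applied to arguments of depth ≤ k−1, so N_k = 5 + N_{k-1}^2.
N_0 = 5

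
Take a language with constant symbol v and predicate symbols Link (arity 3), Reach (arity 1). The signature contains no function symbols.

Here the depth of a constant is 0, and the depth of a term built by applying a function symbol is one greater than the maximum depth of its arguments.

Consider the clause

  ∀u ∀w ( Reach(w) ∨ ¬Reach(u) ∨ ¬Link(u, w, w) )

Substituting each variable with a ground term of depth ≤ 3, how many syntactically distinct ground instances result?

1

Ground terms of depth ≤ 3:
  With no function symbols every ground term is a constant, so there is exactly 1 ground term at every depth bound.
  N_0 = 1
  N_1 = 1
  N_2 = 1
  N_3 = 1
  Explicitly: v.
So there is exactly 1 ground term available for substitution.
The body mentions every one of the 2 quantified variables; since ground terms form a free algebra, no two substitutions collapse to the same formula.
Number of ground instances = 1^2 = 1.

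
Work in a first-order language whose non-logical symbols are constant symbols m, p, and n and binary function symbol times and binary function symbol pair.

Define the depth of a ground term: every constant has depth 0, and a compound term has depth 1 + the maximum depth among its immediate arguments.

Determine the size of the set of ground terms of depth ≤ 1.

Let N_k = |{terms of depth ≤ k}|. Then N_0 = 3 and N_k = 3 + N_{k-1}^2 + N_{k-1}^2 for k ≥ 1 (one summand per function symbol, arity giving the exponent).
N_0 = 3
N_1 = 3 + 3^2 + 3^2 = 21

21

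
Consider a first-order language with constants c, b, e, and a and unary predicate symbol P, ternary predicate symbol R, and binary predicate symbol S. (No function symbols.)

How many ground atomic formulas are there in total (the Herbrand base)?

84

With no function symbols, the Herbrand universe is just the 4 constants.
Ground atoms per predicate: P: 4, R: 4^3 = 64, S: 4^2 = 16.
Herbrand base size = 4 + 64 + 16 = 84.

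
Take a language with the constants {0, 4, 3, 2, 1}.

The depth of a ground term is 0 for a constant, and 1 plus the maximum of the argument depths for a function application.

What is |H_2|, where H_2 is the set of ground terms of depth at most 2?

With no function symbols every ground term is a constant, so there are exactly 5 ground terms at every depth bound.
N_0 = 5
N_1 = 5
N_2 = 5
Explicitly: 0, 4, 3, 2, 1.

5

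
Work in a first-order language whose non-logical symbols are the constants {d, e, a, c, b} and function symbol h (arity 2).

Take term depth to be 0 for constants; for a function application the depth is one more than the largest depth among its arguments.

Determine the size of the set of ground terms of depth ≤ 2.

905

Write N_k for the number of ground terms of depth ≤ k. A term of depth ≤ k is either a constant or a function symbol applied to arguments of depth ≤ k−1, so N_k = 5 + N_{k-1}^2.
N_0 = 5
N_1 = 5 + 5^2 = 30
N_2 = 5 + 30^2 = 905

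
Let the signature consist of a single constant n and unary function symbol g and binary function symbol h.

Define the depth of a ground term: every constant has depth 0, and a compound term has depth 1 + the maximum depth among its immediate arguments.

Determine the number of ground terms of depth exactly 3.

170

Let N_k count ground terms of depth at most k. Each non-constant term of depth ≤ k is some function symbol applied to depth-≤(k−1) arguments, giving N_k = 1 + N_{k-1} + N_{k-1}^2.
N_0 = 1
N_1 = 1 + 1 + 1^2 = 3
N_2 = 1 + 3 + 3^2 = 13
N_3 = 1 + 13 + 13^2 = 183
Terms of depth exactly 3: N_3 − N_2 = 183 − 13 = 170.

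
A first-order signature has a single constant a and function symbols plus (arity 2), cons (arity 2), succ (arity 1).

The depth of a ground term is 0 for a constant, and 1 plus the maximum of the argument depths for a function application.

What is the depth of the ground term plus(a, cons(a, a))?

2

depth(cons(a, a)) = 1 + max(0, 0) = 1
depth(plus(a, cons(a, a))) = 1 + max(0, 1) = 2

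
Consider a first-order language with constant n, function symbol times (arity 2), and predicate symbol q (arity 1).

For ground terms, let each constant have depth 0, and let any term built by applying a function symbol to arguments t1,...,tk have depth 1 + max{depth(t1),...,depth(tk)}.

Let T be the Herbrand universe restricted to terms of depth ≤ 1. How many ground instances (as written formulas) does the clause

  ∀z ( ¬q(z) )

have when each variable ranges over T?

2

Ground terms of depth ≤ 1:
  Let N_k = |{terms of depth ≤ k}|. Then N_0 = 1 and N_k = 1 + N_{k-1}^2 for k ≥ 1 (one summand per function symbol, arity giving the exponent).
  N_0 = 1
  N_1 = 1 + 1^2 = 2
  Explicitly: n, times(n, n).
So there are 2 ground terms available for substitution.
There is 1 variable to instantiate (z),  occurring in at least one literal, so different choices give different ground instances.
Number of ground instances = 2.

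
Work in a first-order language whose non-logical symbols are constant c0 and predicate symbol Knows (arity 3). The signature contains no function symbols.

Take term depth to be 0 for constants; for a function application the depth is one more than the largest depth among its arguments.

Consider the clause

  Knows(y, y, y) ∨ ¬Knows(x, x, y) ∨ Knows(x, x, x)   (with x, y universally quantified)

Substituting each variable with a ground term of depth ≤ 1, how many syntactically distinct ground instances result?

Ground terms of depth ≤ 1:
  With no function symbols every ground term is a constant, so there is exactly 1 ground term at every depth bound.
  N_0 = 1
  N_1 = 1
  Explicitly: c0.
So there is exactly 1 ground term available for substitution.
There are 2 variables to instantiate (x, y), each occurring in at least one literal, so different choices give different ground instances.
Number of ground instances = 1^2 = 1.

1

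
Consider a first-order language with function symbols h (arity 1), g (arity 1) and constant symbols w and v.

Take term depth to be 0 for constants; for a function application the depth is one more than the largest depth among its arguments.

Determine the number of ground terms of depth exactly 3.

Count level by level. With function symbols h/1, g/1, the terms of depth ≤ k are the 2 constants together with each function applied to depth-≤(k−1) tuples, so N_k = 2 + N_{k-1} + N_{k-1}.
N_0 = 2
N_1 = 2 + 2 + 2 = 6
N_2 = 2 + 6 + 6 = 14
N_3 = 2 + 14 + 14 = 30
Terms of depth exactly 3: N_3 − N_2 = 30 − 14 = 16.

16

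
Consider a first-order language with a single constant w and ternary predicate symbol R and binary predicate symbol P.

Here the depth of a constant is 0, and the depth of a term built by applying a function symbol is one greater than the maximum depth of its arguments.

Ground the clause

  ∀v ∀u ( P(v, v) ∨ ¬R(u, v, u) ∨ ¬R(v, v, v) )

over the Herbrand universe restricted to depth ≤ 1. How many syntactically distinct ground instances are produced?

Ground terms of depth ≤ 1:
  With no function symbols every ground term is a constant, so there is exactly 1 ground term at every depth bound.
  N_0 = 1
  N_1 = 1
  Explicitly: w.
So there is exactly 1 ground term available for substitution.
There are 2 variables to instantiate (v, u), each occurring in at least one literal, so different choices give different ground instances.
Number of ground instances = 1^2 = 1.

1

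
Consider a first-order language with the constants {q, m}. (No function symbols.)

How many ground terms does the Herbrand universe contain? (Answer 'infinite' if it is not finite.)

2

There are no function symbols, so every ground term is one of the 2 constants.
The Herbrand universe is {q, m}, which is finite with 2 elements.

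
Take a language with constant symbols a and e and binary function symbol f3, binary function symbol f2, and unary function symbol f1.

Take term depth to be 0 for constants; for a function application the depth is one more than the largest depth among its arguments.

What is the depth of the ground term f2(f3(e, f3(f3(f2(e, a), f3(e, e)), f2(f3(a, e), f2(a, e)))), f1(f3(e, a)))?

5

depth(f2(e, a)) = 1 + max(0, 0) = 1
depth(f3(e, e)) = 1 + max(0, 0) = 1
depth(f3(f2(e, a), f3(e, e))) = 1 + max(1, 1) = 2
depth(f3(a, e)) = 1 + max(0, 0) = 1
depth(f2(a, e)) = 1 + max(0, 0) = 1
depth(f2(f3(a, e), f2(a, e))) = 1 + max(1, 1) = 2
depth(f3(f3(f2(e, a), f3(e, e)), f2(f3(a, e), f2(a, e)))) = 1 + max(2, 2) = 3
depth(f3(e, f3(f3(f2(e, a), f3(e, e)), f2(f3(a, e), f2(a, e))))) = 1 + max(0, 3) = 4
depth(f3(e, a)) = 1 + max(0, 0) = 1
depth(f1(f3(e, a))) = 1 + depth(f3(e, a)) = 1 + 1 = 2
depth(f2(f3(e, f3(f3(f2(e, a), f3(e, e)), f2(f3(a, e), f2(a, e)))), f1(f3(e, a)))) = 1 + max(4, 2) = 5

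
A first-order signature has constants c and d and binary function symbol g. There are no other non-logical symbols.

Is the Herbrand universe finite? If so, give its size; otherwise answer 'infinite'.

The signature has at least one function symbol (g, arity 2) and at least one constant (c).
Iterating g gives infinitely many distinct ground terms: c, g(c, c), g(g(c, c), g(c, c)), ...
So the Herbrand universe is infinite.

infinite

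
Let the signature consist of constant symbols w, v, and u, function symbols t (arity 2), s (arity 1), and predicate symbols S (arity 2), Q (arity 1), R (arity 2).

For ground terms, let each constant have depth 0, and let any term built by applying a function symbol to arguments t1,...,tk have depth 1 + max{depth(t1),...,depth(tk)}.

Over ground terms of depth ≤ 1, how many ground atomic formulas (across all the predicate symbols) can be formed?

First count ground terms of depth ≤ 1.
Write N_k for the number of ground terms of depth ≤ k. A term of depth ≤ k is either a constant or a function symbol applied to arguments of depth ≤ k−1, so N_k = 3 + N_{k-1}^2 + N_{k-1}.
N_0 = 3
N_1 = 3 + 3^2 + 3 = 15
So |H| = 15.
Each predicate of arity r yields |H|^r ground atoms (one per choice of an r-tuple from H):
  S: 15^2 = 225;  Q: 15;  R: 15^2 = 225
Total ground atoms: 225 + 15 + 225 = 465.

465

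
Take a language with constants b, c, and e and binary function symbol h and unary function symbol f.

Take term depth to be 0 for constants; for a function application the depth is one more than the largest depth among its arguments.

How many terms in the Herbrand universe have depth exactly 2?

Write N_k for the number of ground terms of depth ≤ k. A term of depth ≤ k is either a constant or a function symbol applied to arguments of depth ≤ k−1, so N_k = 3 + N_{k-1}^2 + N_{k-1}.
N_0 = 3
N_1 = 3 + 3^2 + 3 = 15
N_2 = 3 + 15^2 + 15 = 243
Terms of depth exactly 2: N_2 − N_1 = 243 − 15 = 228.

228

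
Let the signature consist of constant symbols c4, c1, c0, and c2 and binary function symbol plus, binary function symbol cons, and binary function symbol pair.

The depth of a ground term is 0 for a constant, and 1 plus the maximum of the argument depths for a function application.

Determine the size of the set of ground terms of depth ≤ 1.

Let N_k count ground terms of depth at most k. Each non-constant term of depth ≤ k is some function symbol applied to depth-≤(k−1) arguments, giving N_k = 4 + N_{k-1}^2 + N_{k-1}^2 + N_{k-1}^2.
N_0 = 4
N_1 = 4 + 4^2 + 4^2 + 4^2 = 52

52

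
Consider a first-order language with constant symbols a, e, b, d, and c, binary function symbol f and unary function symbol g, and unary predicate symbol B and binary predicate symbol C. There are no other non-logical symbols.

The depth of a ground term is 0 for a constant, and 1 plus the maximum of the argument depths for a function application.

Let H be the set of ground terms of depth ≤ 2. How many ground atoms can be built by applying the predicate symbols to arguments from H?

1601490

First count ground terms of depth ≤ 2.
Write N_k for the number of ground terms of depth ≤ k. A term of depth ≤ k is either a constant or a function symbol applied to arguments of depth ≤ k−1, so N_k = 5 + N_{k-1}^2 + N_{k-1}.
N_0 = 5
N_1 = 5 + 5^2 + 5 = 35
N_2 = 5 + 35^2 + 35 = 1265
So |H| = 1265.
Ground atoms are formed by filling each argument slot of a predicate with a term from H, so an r-ary predicate gives |H|^r atoms:
  B: 1265;  C: 1265^2 = 1600225
Total ground atoms: 1265 + 1600225 = 1601490.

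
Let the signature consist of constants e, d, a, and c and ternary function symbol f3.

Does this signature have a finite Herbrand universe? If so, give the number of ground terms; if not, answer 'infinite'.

infinite

The signature has at least one function symbol (f3, arity 3) and at least one constant (e).
Iterating f3 gives infinitely many distinct ground terms: e, f3(e, e, e), f3(f3(e, e, e), f3(e, e, e), f3(e, e, e)), ...
So the Herbrand universe is infinite.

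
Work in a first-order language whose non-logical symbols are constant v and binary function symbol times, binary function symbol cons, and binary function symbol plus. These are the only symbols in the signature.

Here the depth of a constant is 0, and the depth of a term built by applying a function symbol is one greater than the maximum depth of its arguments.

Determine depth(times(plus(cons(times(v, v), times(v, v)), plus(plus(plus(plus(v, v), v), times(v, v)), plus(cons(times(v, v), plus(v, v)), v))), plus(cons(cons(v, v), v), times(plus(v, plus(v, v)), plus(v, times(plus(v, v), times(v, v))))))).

6

depth(times(v, v)) = 1 + max(0, 0) = 1
depth(cons(times(v, v), times(v, v))) = 1 + max(1, 1) = 2
depth(plus(v, v)) = 1 + max(0, 0) = 1
depth(plus(plus(v, v), v)) = 1 + max(1, 0) = 2
depth(plus(plus(plus(v, v), v), times(v, v))) = 1 + max(2, 1) = 3
depth(cons(times(v, v), plus(v, v))) = 1 + max(1, 1) = 2
depth(plus(cons(times(v, v), plus(v, v)), v)) = 1 + max(2, 0) = 3
depth(plus(plus(plus(plus(v, v), v), times(v, v)), plus(cons(times(v, v), plus(v, v)), v))) = 1 + max(3, 3) = 4
depth(plus(cons(times(v, v), times(v, v)), plus(plus(plus(plus(v, v), v), times(v, v)), plus(cons(times(v, v), plus(v, v)), v)))) = 1 + max(2, 4) = 5
depth(cons(v, v)) = 1 + max(0, 0) = 1
depth(cons(cons(v, v), v)) = 1 + max(1, 0) = 2
depth(plus(v, plus(v, v))) = 1 + max(0, 1) = 2
depth(times(plus(v, v), times(v, v))) = 1 + max(1, 1) = 2
depth(plus(v, times(plus(v, v), times(v, v)))) = 1 + max(0, 2) = 3
depth(times(plus(v, plus(v, v)), plus(v, times(plus(v, v), times(v, v))))) = 1 + max(2, 3) = 4
depth(plus(cons(cons(v, v), v), times(plus(v, plus(v, v)), plus(v, times(plus(v, v), times(v, v)))))) = 1 + max(2, 4) = 5
depth(times(plus(cons(times(v, v), times(v, v)), plus(plus(plus(plus(v, v), v), times(v, v)), plus(cons(times(v, v), plus(v, v)), v))), plus(cons(cons(v, v), v), times(plus(v, plus(v, v)), plus(v, times(plus(v, v), times(v, v))))))) = 1 + max(5, 5) = 6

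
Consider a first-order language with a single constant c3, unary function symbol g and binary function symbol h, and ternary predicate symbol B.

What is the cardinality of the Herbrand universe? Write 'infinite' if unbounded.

The signature has at least one function symbol (g, arity 1) and at least one constant (c3).
Iterating g gives infinitely many distinct ground terms: c3, g(c3), g(g(c3)), ...
So the Herbrand universe is infinite.

infinite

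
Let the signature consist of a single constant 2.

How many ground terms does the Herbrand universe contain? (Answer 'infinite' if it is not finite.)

There are no function symbols, so the only ground term is the single constant.
The Herbrand universe is {2}, finite with 1 element.

1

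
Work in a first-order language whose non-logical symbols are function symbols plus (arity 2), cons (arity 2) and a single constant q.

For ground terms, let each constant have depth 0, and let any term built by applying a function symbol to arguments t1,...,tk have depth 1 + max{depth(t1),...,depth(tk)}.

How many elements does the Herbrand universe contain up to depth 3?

Let N_k = |{terms of depth ≤ k}|. Then N_0 = 1 and N_k = 1 + N_{k-1}^2 + N_{k-1}^2 for k ≥ 1 (one summand per function symbol, arity giving the exponent).
N_0 = 1
N_1 = 1 + 1^2 + 1^2 = 3
N_2 = 1 + 3^2 + 3^2 = 19
N_3 = 1 + 19^2 + 19^2 = 723

723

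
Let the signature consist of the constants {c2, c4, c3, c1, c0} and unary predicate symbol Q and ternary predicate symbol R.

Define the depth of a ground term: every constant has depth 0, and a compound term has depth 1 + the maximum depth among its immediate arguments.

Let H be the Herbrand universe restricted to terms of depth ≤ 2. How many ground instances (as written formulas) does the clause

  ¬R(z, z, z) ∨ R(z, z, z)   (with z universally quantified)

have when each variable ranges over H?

5

Ground terms of depth ≤ 2:
  With no function symbols every ground term is a constant, so there are exactly 5 ground terms at every depth bound.
  N_0 = 5
  N_1 = 5
  N_2 = 5
  Explicitly: c2, c4, c3, c1, c0.
So there are 5 ground terms available for substitution.
There is 1 variable to instantiate (z),  occurring in at least one literal, so different choices give different ground instances.
Number of ground instances = 5.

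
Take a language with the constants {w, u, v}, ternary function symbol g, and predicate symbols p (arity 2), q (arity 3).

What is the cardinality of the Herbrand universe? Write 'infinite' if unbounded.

The signature has at least one function symbol (g, arity 3) and at least one constant (w).
Iterating g gives infinitely many distinct ground terms: w, g(w, w, w), g(g(w, w, w), g(w, w, w), g(w, w, w)), ...
So the Herbrand universe is infinite.

infinite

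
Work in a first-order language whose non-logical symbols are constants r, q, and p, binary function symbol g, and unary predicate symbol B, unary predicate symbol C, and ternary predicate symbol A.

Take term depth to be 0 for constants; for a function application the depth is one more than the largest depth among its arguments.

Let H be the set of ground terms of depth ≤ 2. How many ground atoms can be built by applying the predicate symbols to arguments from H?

First count ground terms of depth ≤ 2.
Count level by level. With function symbols g/2, the terms of depth ≤ k are the 3 constants together with each function applied to depth-≤(k−1) tuples, so N_k = 3 + N_{k-1}^2.
N_0 = 3
N_1 = 3 + 3^2 = 12
N_2 = 3 + 12^2 = 147
So |H| = 147.
Each predicate of arity r yields |H|^r ground atoms (one per choice of an r-tuple from H):
  B: 147;  C: 147;  A: 147^3 = 3176523
Total ground atoms: 147 + 147 + 3176523 = 3176817.

3176817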